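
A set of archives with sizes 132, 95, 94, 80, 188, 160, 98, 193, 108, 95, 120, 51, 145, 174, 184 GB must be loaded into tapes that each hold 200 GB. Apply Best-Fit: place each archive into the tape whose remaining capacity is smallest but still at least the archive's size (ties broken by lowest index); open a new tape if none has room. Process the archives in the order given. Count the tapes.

132 GB → tape 1 (remaining 68 GB)
95 GB → tape 2 (remaining 105 GB)
94 GB → tape 2 (remaining 11 GB)
80 GB → tape 3 (remaining 120 GB)
188 GB → tape 4 (remaining 12 GB)
160 GB → tape 5 (remaining 40 GB)
98 GB → tape 3 (remaining 22 GB)
193 GB → tape 6 (remaining 7 GB)
108 GB → tape 7 (remaining 92 GB)
95 GB → tape 8 (remaining 105 GB)
120 GB → tape 9 (remaining 80 GB)
51 GB → tape 1 (remaining 17 GB)
145 GB → tape 10 (remaining 55 GB)
174 GB → tape 11 (remaining 26 GB)
184 GB → tape 12 (remaining 16 GB)
Final tapes: [132,51] [95,94] [80,98] [188] [160] [193] [108] [95] [120] [145] [174] [184].

12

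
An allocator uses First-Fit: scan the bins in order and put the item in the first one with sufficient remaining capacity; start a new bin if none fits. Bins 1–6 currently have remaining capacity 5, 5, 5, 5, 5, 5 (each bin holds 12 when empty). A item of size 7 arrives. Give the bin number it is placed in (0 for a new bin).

No bin has ≥ 7 free, so a new bin is opened.

0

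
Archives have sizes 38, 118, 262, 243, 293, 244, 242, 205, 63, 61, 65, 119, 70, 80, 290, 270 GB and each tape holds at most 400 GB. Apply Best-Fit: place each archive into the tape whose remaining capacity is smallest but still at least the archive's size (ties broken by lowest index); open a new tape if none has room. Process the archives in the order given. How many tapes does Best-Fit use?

tape 1: place 38 GB, 362 GB left
tape 1: place 118 GB, 244 GB left
tape 2: place 262 GB, 138 GB left
tape 1: place 243 GB, 1 GB left
tape 3: place 293 GB, 107 GB left
tape 4: place 244 GB, 156 GB left
tape 5: place 242 GB, 158 GB left
tape 6: place 205 GB, 195 GB left
tape 3: place 63 GB, 44 GB left
tape 2: place 61 GB, 77 GB left
tape 2: place 65 GB, 12 GB left
tape 4: place 119 GB, 37 GB left
tape 5: place 70 GB, 88 GB left
tape 5: place 80 GB, 8 GB left
tape 7: place 290 GB, 110 GB left
tape 8: place 270 GB, 130 GB left
Final tapes: [38,118,243] [262,61,65] [293,63] [244,119] [242,70,80] [205] [290] [270].

8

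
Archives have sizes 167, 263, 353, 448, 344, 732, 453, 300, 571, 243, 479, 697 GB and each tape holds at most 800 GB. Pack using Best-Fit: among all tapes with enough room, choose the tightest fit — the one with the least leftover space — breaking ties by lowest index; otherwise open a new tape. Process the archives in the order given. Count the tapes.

7

Put 167 GB in tape 1; 633 GB remain.
Put 263 GB in tape 1; 370 GB remain.
Put 353 GB in tape 1; 17 GB remain.
Put 448 GB in tape 2; 352 GB remain.
Put 344 GB in tape 2; 8 GB remain.
Put 732 GB in tape 3; 68 GB remain.
Put 453 GB in tape 4; 347 GB remain.
Put 300 GB in tape 4; 47 GB remain.
Put 571 GB in tape 5; 229 GB remain.
Put 243 GB in tape 6; 557 GB remain.
Put 479 GB in tape 6; 78 GB remain.
Put 697 GB in tape 7; 103 GB remain.
Final tapes: [167,263,353] [448,344] [732] [453,300] [571] [243,479] [697].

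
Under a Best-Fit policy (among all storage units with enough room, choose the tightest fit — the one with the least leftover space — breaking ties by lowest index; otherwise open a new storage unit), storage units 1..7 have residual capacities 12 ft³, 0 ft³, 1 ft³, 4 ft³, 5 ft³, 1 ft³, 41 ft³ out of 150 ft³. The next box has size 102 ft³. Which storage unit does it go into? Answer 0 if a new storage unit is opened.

No storage unit has ≥ 102 ft³ free, so a new storage unit is opened.

0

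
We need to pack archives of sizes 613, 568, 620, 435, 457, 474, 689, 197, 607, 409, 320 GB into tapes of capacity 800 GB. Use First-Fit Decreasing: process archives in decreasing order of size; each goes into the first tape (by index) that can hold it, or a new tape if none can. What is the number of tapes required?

Sorted descending: 689, 620, 613, 607, 568, 474, 457, 435, 409, 320, 197.
Put 689 GB in tape 1; 111 GB remain.
Put 620 GB in tape 2; 180 GB remain.
Put 613 GB in tape 3; 187 GB remain.
Put 607 GB in tape 4; 193 GB remain.
Put 568 GB in tape 5; 232 GB remain.
Put 474 GB in tape 6; 326 GB remain.
Put 457 GB in tape 7; 343 GB remain.
Put 435 GB in tape 8; 365 GB remain.
Put 409 GB in tape 9; 391 GB remain.
Put 320 GB in tape 6; 6 GB remain.
Put 197 GB in tape 5; 35 GB remain.
Final tapes: [689] [620] [613] [607] [568,197] [474,320] [457] [435] [409].

9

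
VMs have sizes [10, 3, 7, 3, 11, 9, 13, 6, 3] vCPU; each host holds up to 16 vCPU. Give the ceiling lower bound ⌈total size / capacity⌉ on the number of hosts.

5

Total size = 10 + 3 + 7 + 3 + 11 + 9 + 13 + 6 + 3 = 65 vCPU.
⌈65 / 16⌉ = 5.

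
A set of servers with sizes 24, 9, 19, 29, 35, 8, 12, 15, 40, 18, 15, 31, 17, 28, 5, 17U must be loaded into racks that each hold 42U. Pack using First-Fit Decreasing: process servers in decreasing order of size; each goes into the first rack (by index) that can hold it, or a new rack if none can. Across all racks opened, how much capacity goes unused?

Sorted descending: 40, 35, 31, 29, 28, 24, 19, 18, 17, 17, 15, 15, 12, 9, 8, 5.
rack 1: place 40U, 2U left
rack 2: place 35U, 7U left
rack 3: place 31U, 11U left
rack 4: place 29U, 13U left
rack 5: place 28U, 14U left
rack 6: place 24U, 18U left
rack 7: place 19U, 23U left
rack 6: place 18U, 0U left
rack 7: place 17U, 6U left
rack 8: place 17U, 25U left
rack 8: place 15U, 10U left
rack 9: place 15U, 27U left
rack 4: place 12U, 1U left
rack 3: place 9U, 2U left
rack 5: place 8U, 6U left
rack 2: place 5U, 2U left
9 racks × 42U = 378U; used 322U; unused 56U.

56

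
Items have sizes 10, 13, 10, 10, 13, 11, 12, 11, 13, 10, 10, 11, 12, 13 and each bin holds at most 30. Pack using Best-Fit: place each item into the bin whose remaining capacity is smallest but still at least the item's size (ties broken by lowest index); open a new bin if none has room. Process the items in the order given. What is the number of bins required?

7

Put 10 in bin 1; 20 remain.
Put 13 in bin 1; 7 remain.
Put 10 in bin 2; 20 remain.
Put 10 in bin 2; 10 remain.
Put 13 in bin 3; 17 remain.
Put 11 in bin 3; 6 remain.
Put 12 in bin 4; 18 remain.
Put 11 in bin 4; 7 remain.
Put 13 in bin 5; 17 remain.
Put 10 in bin 2; 0 remain.
Put 10 in bin 5; 7 remain.
Put 11 in bin 6; 19 remain.
Put 12 in bin 6; 7 remain.
Put 13 in bin 7; 17 remain.
Final bins: [10,13] [10,10,10] [13,11] [12,11] [13,10] [11,12] [13].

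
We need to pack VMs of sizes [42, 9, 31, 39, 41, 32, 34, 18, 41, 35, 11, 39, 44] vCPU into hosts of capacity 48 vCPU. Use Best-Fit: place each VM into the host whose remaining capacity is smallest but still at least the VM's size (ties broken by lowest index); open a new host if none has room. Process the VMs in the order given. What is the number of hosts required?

Put 42 vCPU in host 1; 6 vCPU remain.
Put 9 vCPU in host 2; 39 vCPU remain.
Put 31 vCPU in host 2; 8 vCPU remain.
Put 39 vCPU in host 3; 9 vCPU remain.
Put 41 vCPU in host 4; 7 vCPU remain.
Put 32 vCPU in host 5; 16 vCPU remain.
Put 34 vCPU in host 6; 14 vCPU remain.
Put 18 vCPU in host 7; 30 vCPU remain.
Put 41 vCPU in host 8; 7 vCPU remain.
Put 35 vCPU in host 9; 13 vCPU remain.
Put 11 vCPU in host 9; 2 vCPU remain.
Put 39 vCPU in host 10; 9 vCPU remain.
Put 44 vCPU in host 11; 4 vCPU remain.

11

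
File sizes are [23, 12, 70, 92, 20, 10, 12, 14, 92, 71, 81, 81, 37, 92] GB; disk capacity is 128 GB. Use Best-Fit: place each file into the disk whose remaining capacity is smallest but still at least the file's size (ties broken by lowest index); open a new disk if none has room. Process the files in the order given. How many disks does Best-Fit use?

7

Put 23 GB in disk 1; 105 GB remain.
Put 12 GB in disk 1; 93 GB remain.
Put 70 GB in disk 1; 23 GB remain.
Put 92 GB in disk 2; 36 GB remain.
Put 20 GB in disk 1; 3 GB remain.
Put 10 GB in disk 2; 26 GB remain.
Put 12 GB in disk 2; 14 GB remain.
Put 14 GB in disk 2; 0 GB remain.
Put 92 GB in disk 3; 36 GB remain.
Put 71 GB in disk 4; 57 GB remain.
Put 81 GB in disk 5; 47 GB remain.
Put 81 GB in disk 6; 47 GB remain.
Put 37 GB in disk 5; 10 GB remain.
Put 92 GB in disk 7; 36 GB remain.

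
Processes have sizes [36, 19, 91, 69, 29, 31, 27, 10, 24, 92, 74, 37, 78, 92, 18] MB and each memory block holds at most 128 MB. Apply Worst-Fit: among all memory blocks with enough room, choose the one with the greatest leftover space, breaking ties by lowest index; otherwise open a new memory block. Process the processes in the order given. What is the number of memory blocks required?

7

36 MB → memory block 1 (remaining 92 MB)
19 MB → memory block 1 (remaining 73 MB)
91 MB → memory block 2 (remaining 37 MB)
69 MB → memory block 1 (remaining 4 MB)
29 MB → memory block 2 (remaining 8 MB)
31 MB → memory block 3 (remaining 97 MB)
27 MB → memory block 3 (remaining 70 MB)
10 MB → memory block 3 (remaining 60 MB)
24 MB → memory block 3 (remaining 36 MB)
92 MB → memory block 4 (remaining 36 MB)
74 MB → memory block 5 (remaining 54 MB)
37 MB → memory block 5 (remaining 17 MB)
78 MB → memory block 6 (remaining 50 MB)
92 MB → memory block 7 (remaining 36 MB)
18 MB → memory block 6 (remaining 32 MB)
Final memory blocks: [36,19,69] [91,29] [31,27,10,24] [92] [74,37] [78,18] [92].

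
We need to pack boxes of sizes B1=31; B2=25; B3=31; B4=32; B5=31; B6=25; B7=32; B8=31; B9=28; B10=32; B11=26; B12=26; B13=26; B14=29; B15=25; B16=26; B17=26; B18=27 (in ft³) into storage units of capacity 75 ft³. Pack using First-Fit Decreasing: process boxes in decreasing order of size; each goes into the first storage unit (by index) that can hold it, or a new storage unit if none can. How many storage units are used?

Sorted descending: 32, 32, 32, 31, 31, 31, 31, 29, 28, 27, 26, 26, 26, 26, 26, 25, 25, 25.
Put 32 ft³ in storage unit 1; 43 ft³ remain.
Put 32 ft³ in storage unit 1; 11 ft³ remain.
Put 32 ft³ in storage unit 2; 43 ft³ remain.
Put 31 ft³ in storage unit 2; 12 ft³ remain.
Put 31 ft³ in storage unit 3; 44 ft³ remain.
Put 31 ft³ in storage unit 3; 13 ft³ remain.
Put 31 ft³ in storage unit 4; 44 ft³ remain.
Put 29 ft³ in storage unit 4; 15 ft³ remain.
Put 28 ft³ in storage unit 5; 47 ft³ remain.
Put 27 ft³ in storage unit 5; 20 ft³ remain.
Put 26 ft³ in storage unit 6; 49 ft³ remain.
Put 26 ft³ in storage unit 6; 23 ft³ remain.
Put 26 ft³ in storage unit 7; 49 ft³ remain.
Put 26 ft³ in storage unit 7; 23 ft³ remain.
Put 26 ft³ in storage unit 8; 49 ft³ remain.
Put 25 ft³ in storage unit 8; 24 ft³ remain.
Put 25 ft³ in storage unit 9; 50 ft³ remain.
Put 25 ft³ in storage unit 9; 25 ft³ remain.

9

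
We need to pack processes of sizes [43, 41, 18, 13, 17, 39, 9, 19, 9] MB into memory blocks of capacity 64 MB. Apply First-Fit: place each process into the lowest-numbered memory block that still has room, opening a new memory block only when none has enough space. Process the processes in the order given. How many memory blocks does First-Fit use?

4

43 MB → memory block 1 (remaining 21 MB)
41 MB → memory block 2 (remaining 23 MB)
18 MB → memory block 1 (remaining 3 MB)
13 MB → memory block 2 (remaining 10 MB)
17 MB → memory block 3 (remaining 47 MB)
39 MB → memory block 3 (remaining 8 MB)
9 MB → memory block 2 (remaining 1 MB)
19 MB → memory block 4 (remaining 45 MB)
9 MB → memory block 4 (remaining 36 MB)
Final memory blocks: [43,18] [41,13,9] [17,39] [19,9].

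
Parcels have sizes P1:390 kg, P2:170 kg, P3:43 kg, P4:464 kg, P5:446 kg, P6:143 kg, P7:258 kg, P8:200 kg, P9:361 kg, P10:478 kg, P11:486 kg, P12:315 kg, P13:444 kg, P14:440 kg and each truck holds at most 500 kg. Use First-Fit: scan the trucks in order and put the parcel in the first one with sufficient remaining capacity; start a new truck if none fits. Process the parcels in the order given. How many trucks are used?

P1 (390 kg) → truck 1 (remaining 110 kg)
P2 (170 kg) → truck 2 (remaining 330 kg)
P3 (43 kg) → truck 1 (remaining 67 kg)
P4 (464 kg) → truck 3 (remaining 36 kg)
P5 (446 kg) → truck 4 (remaining 54 kg)
P6 (143 kg) → truck 2 (remaining 187 kg)
P7 (258 kg) → truck 5 (remaining 242 kg)
P8 (200 kg) → truck 5 (remaining 42 kg)
P9 (361 kg) → truck 6 (remaining 139 kg)
P10 (478 kg) → truck 7 (remaining 22 kg)
P11 (486 kg) → truck 8 (remaining 14 kg)
P12 (315 kg) → truck 9 (remaining 185 kg)
P13 (444 kg) → truck 10 (remaining 56 kg)
P14 (440 kg) → truck 11 (remaining 60 kg)

11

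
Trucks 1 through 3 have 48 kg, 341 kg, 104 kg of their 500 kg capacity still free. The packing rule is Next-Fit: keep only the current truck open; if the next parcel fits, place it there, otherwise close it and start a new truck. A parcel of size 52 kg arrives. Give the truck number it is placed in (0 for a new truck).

3

Next-Fit only looks at truck 3, which has 104 kg free.
52 kg fits there.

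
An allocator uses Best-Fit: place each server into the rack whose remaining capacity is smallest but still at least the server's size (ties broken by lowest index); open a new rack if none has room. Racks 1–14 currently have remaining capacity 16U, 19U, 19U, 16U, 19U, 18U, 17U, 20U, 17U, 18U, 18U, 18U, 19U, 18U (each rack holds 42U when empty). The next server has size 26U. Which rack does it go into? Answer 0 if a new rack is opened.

No rack has ≥ 26U free, so a new rack is opened.

0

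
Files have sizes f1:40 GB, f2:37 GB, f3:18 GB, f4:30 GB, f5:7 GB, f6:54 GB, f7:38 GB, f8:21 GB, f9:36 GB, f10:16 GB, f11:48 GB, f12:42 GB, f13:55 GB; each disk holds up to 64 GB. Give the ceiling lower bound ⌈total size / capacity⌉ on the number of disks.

Total size = 40 + 37 + 18 + 30 + 7 + 54 + 38 + 21 + 36 + 16 + 48 + 42 + 55 = 442 GB.
⌈442 / 64⌉ = 7.

7 disks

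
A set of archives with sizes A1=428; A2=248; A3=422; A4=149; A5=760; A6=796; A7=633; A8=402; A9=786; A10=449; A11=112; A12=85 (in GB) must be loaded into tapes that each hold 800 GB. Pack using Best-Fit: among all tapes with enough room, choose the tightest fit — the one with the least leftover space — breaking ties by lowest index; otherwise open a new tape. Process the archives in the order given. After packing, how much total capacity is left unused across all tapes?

A1 (428 GB) → tape 1 (remaining 372 GB)
A2 (248 GB) → tape 1 (remaining 124 GB)
A3 (422 GB) → tape 2 (remaining 378 GB)
A4 (149 GB) → tape 2 (remaining 229 GB)
A5 (760 GB) → tape 3 (remaining 40 GB)
A6 (796 GB) → tape 4 (remaining 4 GB)
A7 (633 GB) → tape 5 (remaining 167 GB)
A8 (402 GB) → tape 6 (remaining 398 GB)
A9 (786 GB) → tape 7 (remaining 14 GB)
A10 (449 GB) → tape 8 (remaining 351 GB)
A11 (112 GB) → tape 1 (remaining 12 GB)
A12 (85 GB) → tape 5 (remaining 82 GB)
8 tapes × 800 GB = 6400 GB; used 5270 GB; unused 1130 GB.

1130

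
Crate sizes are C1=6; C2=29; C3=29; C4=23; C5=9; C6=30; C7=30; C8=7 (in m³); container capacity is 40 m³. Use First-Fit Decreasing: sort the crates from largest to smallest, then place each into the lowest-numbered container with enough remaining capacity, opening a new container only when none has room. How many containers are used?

5

Sorted descending: 30, 30, 29, 29, 23, 9, 7, 6.
Put 30 m³ in container 1; 10 m³ remain.
Put 30 m³ in container 2; 10 m³ remain.
Put 29 m³ in container 3; 11 m³ remain.
Put 29 m³ in container 4; 11 m³ remain.
Put 23 m³ in container 5; 17 m³ remain.
Put 9 m³ in container 1; 1 m³ remain.
Put 7 m³ in container 2; 3 m³ remain.
Put 6 m³ in container 3; 5 m³ remain.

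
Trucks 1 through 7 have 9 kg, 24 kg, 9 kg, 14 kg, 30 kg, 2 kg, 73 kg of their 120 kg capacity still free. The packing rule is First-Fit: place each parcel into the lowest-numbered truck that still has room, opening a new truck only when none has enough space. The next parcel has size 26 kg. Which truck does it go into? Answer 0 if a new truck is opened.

Trucks with room: truck 5 (30 kg), truck 7 (73 kg).
The first with room is truck 5.

5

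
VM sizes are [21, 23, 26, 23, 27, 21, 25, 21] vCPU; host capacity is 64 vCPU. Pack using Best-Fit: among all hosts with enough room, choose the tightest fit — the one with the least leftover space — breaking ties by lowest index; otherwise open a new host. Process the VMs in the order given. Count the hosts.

4 hosts

host 1: place 21 vCPU, 43 vCPU left
host 1: place 23 vCPU, 20 vCPU left
host 2: place 26 vCPU, 38 vCPU left
host 2: place 23 vCPU, 15 vCPU left
host 3: place 27 vCPU, 37 vCPU left
host 3: place 21 vCPU, 16 vCPU left
host 4: place 25 vCPU, 39 vCPU left
host 4: place 21 vCPU, 18 vCPU left
Final hosts: [21,23] [26,23] [27,21] [25,21].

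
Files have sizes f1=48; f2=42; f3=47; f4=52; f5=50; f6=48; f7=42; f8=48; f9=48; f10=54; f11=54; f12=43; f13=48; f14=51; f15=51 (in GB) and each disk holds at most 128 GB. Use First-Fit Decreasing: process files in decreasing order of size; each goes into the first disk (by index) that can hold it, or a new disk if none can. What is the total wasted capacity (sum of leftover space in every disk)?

Sorted descending: 54, 54, 52, 51, 51, 50, 48, 48, 48, 48, 48, 47, 43, 42, 42.
disk 1: place 54 GB, 74 GB left
disk 1: place 54 GB, 20 GB left
disk 2: place 52 GB, 76 GB left
disk 2: place 51 GB, 25 GB left
disk 3: place 51 GB, 77 GB left
disk 3: place 50 GB, 27 GB left
disk 4: place 48 GB, 80 GB left
disk 4: place 48 GB, 32 GB left
disk 5: place 48 GB, 80 GB left
disk 5: place 48 GB, 32 GB left
disk 6: place 48 GB, 80 GB left
disk 6: place 47 GB, 33 GB left
disk 7: place 43 GB, 85 GB left
disk 7: place 42 GB, 43 GB left
disk 7: place 42 GB, 1 GB left
7 disks × 128 GB = 896 GB; used 726 GB; unused 170 GB.

170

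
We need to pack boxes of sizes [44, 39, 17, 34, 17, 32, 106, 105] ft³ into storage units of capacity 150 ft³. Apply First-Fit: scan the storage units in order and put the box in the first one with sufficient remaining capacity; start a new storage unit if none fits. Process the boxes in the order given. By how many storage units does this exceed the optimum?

First-Fit: [44,39,17,34] [17,32] [106] [105] → 4 storage units.
Total size 394 ft³; any packing needs at least ⌈394/150⌉ = 3 storage units.
An optimal packing achieves that bound: [106,44] [105,39] [34,32,17,17] → 3 storage units.
Excess: 4 − 3 = 1.

1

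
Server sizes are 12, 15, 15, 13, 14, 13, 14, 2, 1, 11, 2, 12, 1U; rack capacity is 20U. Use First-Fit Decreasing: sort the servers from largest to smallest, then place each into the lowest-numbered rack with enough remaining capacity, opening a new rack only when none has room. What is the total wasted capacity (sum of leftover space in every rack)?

55

Sorted descending: 15, 15, 14, 14, 13, 13, 12, 12, 11, 2, 2, 1, 1.
rack 1: place 15U, 5U left
rack 2: place 15U, 5U left
rack 3: place 14U, 6U left
rack 4: place 14U, 6U left
rack 5: place 13U, 7U left
rack 6: place 13U, 7U left
rack 7: place 12U, 8U left
rack 8: place 12U, 8U left
rack 9: place 11U, 9U left
rack 1: place 2U, 3U left
rack 1: place 2U, 1U left
rack 1: place 1U, 0U left
rack 2: place 1U, 4U left
9 racks × 20U = 180U; used 125U; unused 55U.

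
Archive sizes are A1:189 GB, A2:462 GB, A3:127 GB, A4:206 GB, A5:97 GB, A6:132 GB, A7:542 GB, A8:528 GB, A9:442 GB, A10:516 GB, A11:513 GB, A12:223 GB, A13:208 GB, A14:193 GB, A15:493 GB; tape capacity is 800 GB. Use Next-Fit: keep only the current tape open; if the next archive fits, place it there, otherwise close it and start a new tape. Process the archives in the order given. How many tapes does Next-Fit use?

9

tape 1: place A1 (189 GB), 611 GB left
tape 1: place A2 (462 GB), 149 GB left
tape 1: place A3 (127 GB), 22 GB left
tape 2: place A4 (206 GB), 594 GB left
tape 2: place A5 (97 GB), 497 GB left
tape 2: place A6 (132 GB), 365 GB left
tape 3: place A7 (542 GB), 258 GB left
tape 4: place A8 (528 GB), 272 GB left
tape 5: place A9 (442 GB), 358 GB left
tape 6: place A10 (516 GB), 284 GB left
tape 7: place A11 (513 GB), 287 GB left
tape 7: place A12 (223 GB), 64 GB left
tape 8: place A13 (208 GB), 592 GB left
tape 8: place A14 (193 GB), 399 GB left
tape 9: place A15 (493 GB), 307 GB left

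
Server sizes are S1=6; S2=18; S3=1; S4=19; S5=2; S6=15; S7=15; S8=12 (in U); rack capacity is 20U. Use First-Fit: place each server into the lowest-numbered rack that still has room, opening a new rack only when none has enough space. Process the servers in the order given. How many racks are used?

6 racks

S1 (6U) → rack 1 (remaining 14U)
S2 (18U) → rack 2 (remaining 2U)
S3 (1U) → rack 1 (remaining 13U)
S4 (19U) → rack 3 (remaining 1U)
S5 (2U) → rack 1 (remaining 11U)
S6 (15U) → rack 4 (remaining 5U)
S7 (15U) → rack 5 (remaining 5U)
S8 (12U) → rack 6 (remaining 8U)
Final racks: [6,1,2] [18] [19] [15] [15] [12].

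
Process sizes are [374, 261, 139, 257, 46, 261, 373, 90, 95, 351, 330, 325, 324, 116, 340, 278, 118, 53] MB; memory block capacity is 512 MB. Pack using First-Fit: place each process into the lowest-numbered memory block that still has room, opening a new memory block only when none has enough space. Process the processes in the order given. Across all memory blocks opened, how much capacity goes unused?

1501

memory block 1: place 374 MB, 138 MB left
memory block 2: place 261 MB, 251 MB left
memory block 2: place 139 MB, 112 MB left
memory block 3: place 257 MB, 255 MB left
memory block 1: place 46 MB, 92 MB left
memory block 4: place 261 MB, 251 MB left
memory block 5: place 373 MB, 139 MB left
memory block 1: place 90 MB, 2 MB left
memory block 2: place 95 MB, 17 MB left
memory block 6: place 351 MB, 161 MB left
memory block 7: place 330 MB, 182 MB left
memory block 8: place 325 MB, 187 MB left
memory block 9: place 324 MB, 188 MB left
memory block 3: place 116 MB, 139 MB left
memory block 10: place 340 MB, 172 MB left
memory block 11: place 278 MB, 234 MB left
memory block 3: place 118 MB, 21 MB left
memory block 4: place 53 MB, 198 MB left
11 memory blocks × 512 MB = 5632 MB; used 4131 MB; unused 1501 MB.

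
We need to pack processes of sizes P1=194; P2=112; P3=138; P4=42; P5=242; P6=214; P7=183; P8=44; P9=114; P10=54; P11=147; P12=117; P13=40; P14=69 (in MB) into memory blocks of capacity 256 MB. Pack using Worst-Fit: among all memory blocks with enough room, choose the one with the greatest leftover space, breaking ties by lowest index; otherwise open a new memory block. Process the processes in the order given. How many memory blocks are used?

Put P1 (194 MB) in memory block 1; 62 MB remain.
Put P2 (112 MB) in memory block 2; 144 MB remain.
Put P3 (138 MB) in memory block 2; 6 MB remain.
Put P4 (42 MB) in memory block 1; 20 MB remain.
Put P5 (242 MB) in memory block 3; 14 MB remain.
Put P6 (214 MB) in memory block 4; 42 MB remain.
Put P7 (183 MB) in memory block 5; 73 MB remain.
Put P8 (44 MB) in memory block 5; 29 MB remain.
Put P9 (114 MB) in memory block 6; 142 MB remain.
Put P10 (54 MB) in memory block 6; 88 MB remain.
Put P11 (147 MB) in memory block 7; 109 MB remain.
Put P12 (117 MB) in memory block 8; 139 MB remain.
Put P13 (40 MB) in memory block 8; 99 MB remain.
Put P14 (69 MB) in memory block 7; 40 MB remain.
Final memory blocks: [194,42] [112,138] [242] [214] [183,44] [114,54] [147,69] [117,40].

8 memory blocks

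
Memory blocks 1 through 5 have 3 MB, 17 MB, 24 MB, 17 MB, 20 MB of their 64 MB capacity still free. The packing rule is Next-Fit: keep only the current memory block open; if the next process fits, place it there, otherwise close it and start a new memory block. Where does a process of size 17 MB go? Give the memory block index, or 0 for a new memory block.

5

Next-Fit only looks at memory block 5, which has 20 MB free.
17 MB fits there.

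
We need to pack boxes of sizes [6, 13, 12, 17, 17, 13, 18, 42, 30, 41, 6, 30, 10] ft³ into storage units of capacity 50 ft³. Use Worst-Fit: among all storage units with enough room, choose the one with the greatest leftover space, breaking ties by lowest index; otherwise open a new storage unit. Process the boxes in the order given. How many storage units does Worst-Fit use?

6 ft³ → storage unit 1 (remaining 44 ft³)
13 ft³ → storage unit 1 (remaining 31 ft³)
12 ft³ → storage unit 1 (remaining 19 ft³)
17 ft³ → storage unit 1 (remaining 2 ft³)
17 ft³ → storage unit 2 (remaining 33 ft³)
13 ft³ → storage unit 2 (remaining 20 ft³)
18 ft³ → storage unit 2 (remaining 2 ft³)
42 ft³ → storage unit 3 (remaining 8 ft³)
30 ft³ → storage unit 4 (remaining 20 ft³)
41 ft³ → storage unit 5 (remaining 9 ft³)
6 ft³ → storage unit 4 (remaining 14 ft³)
30 ft³ → storage unit 6 (remaining 20 ft³)
10 ft³ → storage unit 6 (remaining 10 ft³)

6 storage units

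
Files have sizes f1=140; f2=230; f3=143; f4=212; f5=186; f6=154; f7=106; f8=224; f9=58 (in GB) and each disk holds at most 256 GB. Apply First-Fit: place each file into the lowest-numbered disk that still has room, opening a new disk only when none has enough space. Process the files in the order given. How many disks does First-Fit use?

7

disk 1: place f1 (140 GB), 116 GB left
disk 2: place f2 (230 GB), 26 GB left
disk 3: place f3 (143 GB), 113 GB left
disk 4: place f4 (212 GB), 44 GB left
disk 5: place f5 (186 GB), 70 GB left
disk 6: place f6 (154 GB), 102 GB left
disk 1: place f7 (106 GB), 10 GB left
disk 7: place f8 (224 GB), 32 GB left
disk 3: place f9 (58 GB), 55 GB left
Final disks: [140,106] [230] [143,58] [212] [186] [154] [224].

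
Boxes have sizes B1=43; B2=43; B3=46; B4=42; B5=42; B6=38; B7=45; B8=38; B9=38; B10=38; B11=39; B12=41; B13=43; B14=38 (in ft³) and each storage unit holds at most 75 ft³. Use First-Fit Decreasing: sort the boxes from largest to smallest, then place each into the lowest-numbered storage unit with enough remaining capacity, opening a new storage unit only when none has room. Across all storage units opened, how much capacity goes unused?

Sorted descending: 46, 45, 43, 43, 43, 42, 42, 41, 39, 38, 38, 38, 38, 38.
storage unit 1: place 46 ft³, 29 ft³ left
storage unit 2: place 45 ft³, 30 ft³ left
storage unit 3: place 43 ft³, 32 ft³ left
storage unit 4: place 43 ft³, 32 ft³ left
storage unit 5: place 43 ft³, 32 ft³ left
storage unit 6: place 42 ft³, 33 ft³ left
storage unit 7: place 42 ft³, 33 ft³ left
storage unit 8: place 41 ft³, 34 ft³ left
storage unit 9: place 39 ft³, 36 ft³ left
storage unit 10: place 38 ft³, 37 ft³ left
storage unit 11: place 38 ft³, 37 ft³ left
storage unit 12: place 38 ft³, 37 ft³ left
storage unit 13: place 38 ft³, 37 ft³ left
storage unit 14: place 38 ft³, 37 ft³ left
14 storage units × 75 ft³ = 1050 ft³; used 574 ft³; unused 476 ft³.

476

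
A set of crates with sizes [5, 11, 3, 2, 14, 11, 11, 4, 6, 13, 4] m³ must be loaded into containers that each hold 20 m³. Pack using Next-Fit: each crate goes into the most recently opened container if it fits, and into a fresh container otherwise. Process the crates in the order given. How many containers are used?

container 1: place 5 m³, 15 m³ left
container 1: place 11 m³, 4 m³ left
container 1: place 3 m³, 1 m³ left
container 2: place 2 m³, 18 m³ left
container 2: place 14 m³, 4 m³ left
container 3: place 11 m³, 9 m³ left
container 4: place 11 m³, 9 m³ left
container 4: place 4 m³, 5 m³ left
container 5: place 6 m³, 14 m³ left
container 5: place 13 m³, 1 m³ left
container 6: place 4 m³, 16 m³ left

6 containers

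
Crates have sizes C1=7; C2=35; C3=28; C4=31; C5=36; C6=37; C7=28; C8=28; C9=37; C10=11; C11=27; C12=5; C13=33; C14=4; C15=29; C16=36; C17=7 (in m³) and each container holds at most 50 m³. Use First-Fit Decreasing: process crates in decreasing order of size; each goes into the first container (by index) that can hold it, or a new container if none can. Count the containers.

Sorted descending: 37, 37, 36, 36, 35, 33, 31, 29, 28, 28, 28, 27, 11, 7, 7, 5, 4.
container 1: place 37 m³, 13 m³ left
container 2: place 37 m³, 13 m³ left
container 3: place 36 m³, 14 m³ left
container 4: place 36 m³, 14 m³ left
container 5: place 35 m³, 15 m³ left
container 6: place 33 m³, 17 m³ left
container 7: place 31 m³, 19 m³ left
container 8: place 29 m³, 21 m³ left
container 9: place 28 m³, 22 m³ left
container 10: place 28 m³, 22 m³ left
container 11: place 28 m³, 22 m³ left
container 12: place 27 m³, 23 m³ left
container 1: place 11 m³, 2 m³ left
container 2: place 7 m³, 6 m³ left
container 3: place 7 m³, 7 m³ left
container 2: place 5 m³, 1 m³ left
container 3: place 4 m³, 3 m³ left
Final containers: [37,11] [37,7,5] [36,7,4] [36] [35] [33] [31] [29] [28] [28] [28] [27].

12 containers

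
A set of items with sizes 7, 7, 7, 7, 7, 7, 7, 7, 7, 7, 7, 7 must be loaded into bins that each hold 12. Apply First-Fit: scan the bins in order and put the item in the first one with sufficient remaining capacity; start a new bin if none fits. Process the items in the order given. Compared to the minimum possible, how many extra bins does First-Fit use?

0

First-Fit: [7] [7] [7] [7] [7] [7] [7] [7] [7] [7] [7] [7] → 12 bins.
12 items exceed 6 (half the capacity), and no two of those can share a bin, so at least 12 bins are needed.
So 12 is already optimal.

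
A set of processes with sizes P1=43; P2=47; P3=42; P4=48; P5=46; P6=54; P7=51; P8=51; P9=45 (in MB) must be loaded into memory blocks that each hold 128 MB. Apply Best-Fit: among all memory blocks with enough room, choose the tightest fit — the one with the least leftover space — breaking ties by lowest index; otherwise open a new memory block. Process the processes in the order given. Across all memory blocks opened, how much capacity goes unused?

213

memory block 1: place P1 (43 MB), 85 MB left
memory block 1: place P2 (47 MB), 38 MB left
memory block 2: place P3 (42 MB), 86 MB left
memory block 2: place P4 (48 MB), 38 MB left
memory block 3: place P5 (46 MB), 82 MB left
memory block 3: place P6 (54 MB), 28 MB left
memory block 4: place P7 (51 MB), 77 MB left
memory block 4: place P8 (51 MB), 26 MB left
memory block 5: place P9 (45 MB), 83 MB left
5 memory blocks × 128 MB = 640 MB; used 427 MB; unused 213 MB.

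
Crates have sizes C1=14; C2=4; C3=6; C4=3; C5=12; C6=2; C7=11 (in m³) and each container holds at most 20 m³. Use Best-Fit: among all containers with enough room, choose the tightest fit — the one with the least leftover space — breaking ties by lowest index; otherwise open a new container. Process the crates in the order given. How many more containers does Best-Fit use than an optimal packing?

Best-Fit: [14,4,2] [6,3,11] [12] → 3 containers.
Total size 52 m³; any packing needs at least ⌈52/20⌉ = 3 containers.
So 3 is already optimal.

0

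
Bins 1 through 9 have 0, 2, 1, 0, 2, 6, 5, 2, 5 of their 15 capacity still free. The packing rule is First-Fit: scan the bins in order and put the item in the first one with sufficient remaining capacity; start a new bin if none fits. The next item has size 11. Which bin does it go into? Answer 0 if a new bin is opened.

0

No bin has ≥ 11 free, so a new bin is opened.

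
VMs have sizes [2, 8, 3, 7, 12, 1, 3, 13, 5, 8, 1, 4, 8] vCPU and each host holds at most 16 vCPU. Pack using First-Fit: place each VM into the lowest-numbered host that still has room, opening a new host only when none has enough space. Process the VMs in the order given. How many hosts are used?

5 hosts

2 vCPU → host 1 (remaining 14 vCPU)
8 vCPU → host 1 (remaining 6 vCPU)
3 vCPU → host 1 (remaining 3 vCPU)
7 vCPU → host 2 (remaining 9 vCPU)
12 vCPU → host 3 (remaining 4 vCPU)
1 vCPU → host 1 (remaining 2 vCPU)
3 vCPU → host 2 (remaining 6 vCPU)
13 vCPU → host 4 (remaining 3 vCPU)
5 vCPU → host 2 (remaining 1 vCPU)
8 vCPU → host 5 (remaining 8 vCPU)
1 vCPU → host 1 (remaining 1 vCPU)
4 vCPU → host 3 (remaining 0 vCPU)
8 vCPU → host 5 (remaining 0 vCPU)
Final hosts: [2,8,3,1,1] [7,3,5] [12,4] [13] [8,8].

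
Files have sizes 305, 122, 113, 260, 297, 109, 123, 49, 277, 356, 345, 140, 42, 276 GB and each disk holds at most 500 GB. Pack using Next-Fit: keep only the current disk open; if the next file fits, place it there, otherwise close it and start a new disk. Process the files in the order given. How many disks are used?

305 GB → disk 1 (remaining 195 GB)
122 GB → disk 1 (remaining 73 GB)
113 GB → disk 2 (remaining 387 GB)
260 GB → disk 2 (remaining 127 GB)
297 GB → disk 3 (remaining 203 GB)
109 GB → disk 3 (remaining 94 GB)
123 GB → disk 4 (remaining 377 GB)
49 GB → disk 4 (remaining 328 GB)
277 GB → disk 4 (remaining 51 GB)
356 GB → disk 5 (remaining 144 GB)
345 GB → disk 6 (remaining 155 GB)
140 GB → disk 6 (remaining 15 GB)
42 GB → disk 7 (remaining 458 GB)
276 GB → disk 7 (remaining 182 GB)
Final disks: [305,122] [113,260] [297,109] [123,49,277] [356] [345,140] [42,276].

7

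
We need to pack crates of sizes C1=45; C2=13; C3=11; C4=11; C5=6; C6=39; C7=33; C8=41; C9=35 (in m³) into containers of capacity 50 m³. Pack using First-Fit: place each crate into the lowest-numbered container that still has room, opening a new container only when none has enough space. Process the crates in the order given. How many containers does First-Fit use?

6

Put C1 (45 m³) in container 1; 5 m³ remain.
Put C2 (13 m³) in container 2; 37 m³ remain.
Put C3 (11 m³) in container 2; 26 m³ remain.
Put C4 (11 m³) in container 2; 15 m³ remain.
Put C5 (6 m³) in container 2; 9 m³ remain.
Put C6 (39 m³) in container 3; 11 m³ remain.
Put C7 (33 m³) in container 4; 17 m³ remain.
Put C8 (41 m³) in container 5; 9 m³ remain.
Put C9 (35 m³) in container 6; 15 m³ remain.
Final containers: [45] [13,11,11,6] [39] [33] [41] [35].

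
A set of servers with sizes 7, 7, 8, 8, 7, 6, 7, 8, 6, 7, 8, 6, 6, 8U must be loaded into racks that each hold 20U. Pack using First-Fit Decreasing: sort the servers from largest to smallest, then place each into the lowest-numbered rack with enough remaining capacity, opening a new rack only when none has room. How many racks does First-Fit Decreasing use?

Sorted descending: 8, 8, 8, 8, 8, 7, 7, 7, 7, 7, 6, 6, 6, 6.
8U → rack 1 (remaining 12U)
8U → rack 1 (remaining 4U)
8U → rack 2 (remaining 12U)
8U → rack 2 (remaining 4U)
8U → rack 3 (remaining 12U)
7U → rack 3 (remaining 5U)
7U → rack 4 (remaining 13U)
7U → rack 4 (remaining 6U)
7U → rack 5 (remaining 13U)
7U → rack 5 (remaining 6U)
6U → rack 4 (remaining 0U)
6U → rack 5 (remaining 0U)
6U → rack 6 (remaining 14U)
6U → rack 6 (remaining 8U)

6 racks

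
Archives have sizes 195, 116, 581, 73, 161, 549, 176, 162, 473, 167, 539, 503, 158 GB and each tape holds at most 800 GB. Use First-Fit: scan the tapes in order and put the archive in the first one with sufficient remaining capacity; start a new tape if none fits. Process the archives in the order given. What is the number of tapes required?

tape 1: place 195 GB, 605 GB left
tape 1: place 116 GB, 489 GB left
tape 2: place 581 GB, 219 GB left
tape 1: place 73 GB, 416 GB left
tape 1: place 161 GB, 255 GB left
tape 3: place 549 GB, 251 GB left
tape 1: place 176 GB, 79 GB left
tape 2: place 162 GB, 57 GB left
tape 4: place 473 GB, 327 GB left
tape 3: place 167 GB, 84 GB left
tape 5: place 539 GB, 261 GB left
tape 6: place 503 GB, 297 GB left
tape 4: place 158 GB, 169 GB left
Final tapes: [195,116,73,161,176] [581,162] [549,167] [473,158] [539] [503].

6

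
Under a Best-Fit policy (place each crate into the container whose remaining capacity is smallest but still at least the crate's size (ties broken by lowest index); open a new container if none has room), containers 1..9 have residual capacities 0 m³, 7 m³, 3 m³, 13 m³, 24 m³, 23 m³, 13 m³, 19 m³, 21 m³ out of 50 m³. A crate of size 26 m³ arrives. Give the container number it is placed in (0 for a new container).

No container has ≥ 26 m³ free, so a new container is opened.

0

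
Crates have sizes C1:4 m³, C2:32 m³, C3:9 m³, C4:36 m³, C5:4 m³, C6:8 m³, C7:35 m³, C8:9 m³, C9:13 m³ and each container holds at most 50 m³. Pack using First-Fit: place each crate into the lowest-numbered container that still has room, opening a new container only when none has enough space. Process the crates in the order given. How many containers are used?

C1 (4 m³) → container 1 (remaining 46 m³)
C2 (32 m³) → container 1 (remaining 14 m³)
C3 (9 m³) → container 1 (remaining 5 m³)
C4 (36 m³) → container 2 (remaining 14 m³)
C5 (4 m³) → container 1 (remaining 1 m³)
C6 (8 m³) → container 2 (remaining 6 m³)
C7 (35 m³) → container 3 (remaining 15 m³)
C8 (9 m³) → container 3 (remaining 6 m³)
C9 (13 m³) → container 4 (remaining 37 m³)

4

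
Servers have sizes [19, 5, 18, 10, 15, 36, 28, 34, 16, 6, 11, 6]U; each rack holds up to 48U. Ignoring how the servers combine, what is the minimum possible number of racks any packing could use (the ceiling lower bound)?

Total size = 19 + 5 + 18 + 10 + 15 + 36 + 28 + 34 + 16 + 6 + 11 + 6 = 204U.
⌈204 / 48⌉ = 5.

5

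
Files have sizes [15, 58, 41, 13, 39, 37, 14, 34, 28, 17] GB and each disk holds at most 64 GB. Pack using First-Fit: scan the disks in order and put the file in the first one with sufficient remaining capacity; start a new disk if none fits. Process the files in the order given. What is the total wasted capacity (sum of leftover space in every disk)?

disk 1: place 15 GB, 49 GB left
disk 2: place 58 GB, 6 GB left
disk 1: place 41 GB, 8 GB left
disk 3: place 13 GB, 51 GB left
disk 3: place 39 GB, 12 GB left
disk 4: place 37 GB, 27 GB left
disk 4: place 14 GB, 13 GB left
disk 5: place 34 GB, 30 GB left
disk 5: place 28 GB, 2 GB left
disk 6: place 17 GB, 47 GB left
6 disks × 64 GB = 384 GB; used 296 GB; unused 88 GB.

88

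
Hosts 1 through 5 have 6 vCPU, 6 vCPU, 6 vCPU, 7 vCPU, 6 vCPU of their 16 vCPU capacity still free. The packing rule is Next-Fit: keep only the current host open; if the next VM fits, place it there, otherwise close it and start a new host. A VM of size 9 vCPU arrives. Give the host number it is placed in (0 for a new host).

Next-Fit only looks at host 5, which has 6 vCPU free.
9 vCPU does not fit, so a new host is opened.

0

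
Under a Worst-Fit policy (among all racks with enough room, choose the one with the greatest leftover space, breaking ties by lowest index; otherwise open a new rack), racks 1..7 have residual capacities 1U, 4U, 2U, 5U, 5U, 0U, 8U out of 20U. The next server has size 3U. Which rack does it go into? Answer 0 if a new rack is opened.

7

Racks with room: rack 2 (4U), rack 4 (5U), rack 5 (5U), rack 7 (8U).
Most room is rack 7 with 8U free.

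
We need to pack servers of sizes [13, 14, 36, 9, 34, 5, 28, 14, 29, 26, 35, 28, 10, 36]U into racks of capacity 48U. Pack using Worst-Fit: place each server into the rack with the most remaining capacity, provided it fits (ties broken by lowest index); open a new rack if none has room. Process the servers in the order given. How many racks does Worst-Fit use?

rack 1: place 13U, 35U left
rack 1: place 14U, 21U left
rack 2: place 36U, 12U left
rack 1: place 9U, 12U left
rack 3: place 34U, 14U left
rack 3: place 5U, 9U left
rack 4: place 28U, 20U left
rack 4: place 14U, 6U left
rack 5: place 29U, 19U left
rack 6: place 26U, 22U left
rack 7: place 35U, 13U left
rack 8: place 28U, 20U left
rack 6: place 10U, 12U left
rack 9: place 36U, 12U left

9 racks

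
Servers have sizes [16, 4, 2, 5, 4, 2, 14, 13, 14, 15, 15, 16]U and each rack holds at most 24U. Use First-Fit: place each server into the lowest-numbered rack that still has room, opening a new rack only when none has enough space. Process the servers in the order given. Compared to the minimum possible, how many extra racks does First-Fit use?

First-Fit: [16,4,2,2] [5,4,14] [13] [14] [15] [15] [16] → 7 racks.
7 servers exceed 12U (half the capacity), and no two of those can share a rack, so at least 7 racks are needed.
So 7 is already optimal.

0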